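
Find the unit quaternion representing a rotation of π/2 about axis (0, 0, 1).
0.7071 + 0.7071k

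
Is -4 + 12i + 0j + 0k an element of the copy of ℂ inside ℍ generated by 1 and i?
Yes. The quaternion -4 + 12i has j- and k-coefficients y = z = 0, so it lies in the complex subalgebra spanned by 1 and i.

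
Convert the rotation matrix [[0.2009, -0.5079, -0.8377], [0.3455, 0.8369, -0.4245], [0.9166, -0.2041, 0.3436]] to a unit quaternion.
0.7716 + 0.0714i - 0.5684j + 0.2765k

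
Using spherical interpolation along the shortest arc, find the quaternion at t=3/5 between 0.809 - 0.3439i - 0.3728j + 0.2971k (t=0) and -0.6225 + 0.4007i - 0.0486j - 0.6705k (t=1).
0.7295 - 0.3951i - 0.1267j + 0.5438k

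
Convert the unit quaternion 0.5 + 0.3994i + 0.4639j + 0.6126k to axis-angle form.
axis = (0.4612, 0.5357, 0.7074), θ = 2π/3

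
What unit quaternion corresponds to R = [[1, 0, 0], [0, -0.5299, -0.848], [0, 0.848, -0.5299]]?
0.4848 + 0.8746i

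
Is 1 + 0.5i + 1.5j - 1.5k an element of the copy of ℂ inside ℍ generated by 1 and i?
No. The quaternion 1 + 0.5i + 1.5j - 1.5k has j-coefficient y = 1.5 and k-coefficient z = -1.5, not both zero, so it does not lie in the complex subalgebra spanned by 1 and i.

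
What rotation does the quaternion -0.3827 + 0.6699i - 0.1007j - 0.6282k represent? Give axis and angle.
axis = (0.7251, -0.109, -0.68), θ = 5π/4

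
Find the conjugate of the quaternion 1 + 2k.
1 - 2k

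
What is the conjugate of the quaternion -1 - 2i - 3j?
-1 + 2i + 3j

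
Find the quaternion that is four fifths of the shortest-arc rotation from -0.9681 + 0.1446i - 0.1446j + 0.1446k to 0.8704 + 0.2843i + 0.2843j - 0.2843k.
-0.9076 - 0.2007i - 0.2608j + 0.2608k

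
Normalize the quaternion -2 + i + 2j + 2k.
-0.5547 + 0.2774i + 0.5547j + 0.5547k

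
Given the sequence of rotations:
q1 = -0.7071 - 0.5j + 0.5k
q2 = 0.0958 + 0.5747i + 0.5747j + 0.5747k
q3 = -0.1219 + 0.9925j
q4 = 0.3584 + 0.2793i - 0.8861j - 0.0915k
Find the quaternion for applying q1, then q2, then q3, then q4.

q2 · q1 = -0.0677 + 0.1683i - 0.7416j - 0.6458k
q3 · q2 · q1 = 0.7443 - 0.6615i + 0.0232j - 0.0883k
q4 · q3 · q2 · q1 = 0.464 + 0.0512i - 0.566j - 0.6794k
0.464 + 0.0512i - 0.566j - 0.6794k


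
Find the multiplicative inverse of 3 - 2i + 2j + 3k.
0.1154 + 0.0769i - 0.0769j - 0.1154k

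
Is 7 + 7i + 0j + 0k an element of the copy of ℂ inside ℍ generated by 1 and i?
Yes. The quaternion 7 + 7i has j- and k-coefficients y = z = 0, so it lies in the complex subalgebra spanned by 1 and i.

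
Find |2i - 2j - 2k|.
√12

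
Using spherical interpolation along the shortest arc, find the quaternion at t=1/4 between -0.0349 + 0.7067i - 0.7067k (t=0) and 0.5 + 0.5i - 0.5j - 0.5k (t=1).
0.1113 + 0.6958i - 0.1389j - 0.6958k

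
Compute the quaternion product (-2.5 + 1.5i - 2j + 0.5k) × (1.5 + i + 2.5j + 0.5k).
-0.5 - 2.5i - 9.5j + 5.25k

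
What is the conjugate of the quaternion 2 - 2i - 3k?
2 + 2i + 3k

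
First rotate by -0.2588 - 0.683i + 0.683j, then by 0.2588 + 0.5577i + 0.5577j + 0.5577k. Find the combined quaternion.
-0.067 - 0.702i - 0.3485j + 0.6175k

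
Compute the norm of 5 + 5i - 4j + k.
√67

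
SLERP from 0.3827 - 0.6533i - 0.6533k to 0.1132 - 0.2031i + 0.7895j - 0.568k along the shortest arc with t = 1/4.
0.3428 - 0.5881i + 0.2315j - 0.6951k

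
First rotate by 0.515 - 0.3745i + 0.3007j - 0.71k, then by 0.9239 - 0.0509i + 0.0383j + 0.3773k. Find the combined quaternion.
0.7131 - 0.5129i + 0.1201j - 0.4626k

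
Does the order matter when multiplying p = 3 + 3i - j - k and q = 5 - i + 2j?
Yes: pq = 20 + 14i + 2j ≠ 20 + 10i - 10k = qp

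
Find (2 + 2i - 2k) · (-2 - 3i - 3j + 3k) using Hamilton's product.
8 - 16i - 6j + 4k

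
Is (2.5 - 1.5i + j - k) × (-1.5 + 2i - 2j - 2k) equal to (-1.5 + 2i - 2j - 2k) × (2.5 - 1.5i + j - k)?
No: pq = -0.75 + 3.25i - 11.5j - 2.5k ≠ -0.75 + 11.25i - 1.5j - 4.5k = qp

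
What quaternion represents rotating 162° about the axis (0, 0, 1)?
0.1564 + 0.9877k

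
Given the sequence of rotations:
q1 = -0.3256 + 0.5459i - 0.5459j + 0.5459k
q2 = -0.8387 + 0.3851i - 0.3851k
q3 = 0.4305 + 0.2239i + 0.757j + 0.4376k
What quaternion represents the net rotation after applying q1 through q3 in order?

q2 · q1 = 0.2731 - 0.7935i + 0.0374j - 0.5427k
q3 · q2 · q1 = 0.5044 - 0.7076i - 0.0029j + 0.4949k
0.5044 - 0.7076i - 0.0029j + 0.4949k


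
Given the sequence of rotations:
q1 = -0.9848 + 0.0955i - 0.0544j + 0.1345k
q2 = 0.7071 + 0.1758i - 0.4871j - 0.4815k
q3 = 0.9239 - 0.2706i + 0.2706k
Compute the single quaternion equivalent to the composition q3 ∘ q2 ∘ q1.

q2 · q1 = -0.6749 - 0.1973i + 0.3716j + 0.6062k
q3 · q2 · q1 = -0.841 - 0.1002i + 0.454j + 0.2769k
-0.841 - 0.1002i + 0.454j + 0.2769k


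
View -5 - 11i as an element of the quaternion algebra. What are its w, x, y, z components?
-5 - 11i + 0j + 0k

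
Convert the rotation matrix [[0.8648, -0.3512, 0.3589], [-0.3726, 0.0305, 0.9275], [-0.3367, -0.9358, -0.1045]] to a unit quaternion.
0.6691 - 0.6962i + 0.2599j - 0.008k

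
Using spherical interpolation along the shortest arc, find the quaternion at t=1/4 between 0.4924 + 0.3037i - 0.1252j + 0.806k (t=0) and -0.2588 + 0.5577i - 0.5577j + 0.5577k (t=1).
0.3218 + 0.4076i - 0.2636j + 0.8129k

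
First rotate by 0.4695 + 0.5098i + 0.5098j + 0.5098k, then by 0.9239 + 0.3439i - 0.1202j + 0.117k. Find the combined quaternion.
0.2601 + 0.5115i + 0.2989j + 0.7625k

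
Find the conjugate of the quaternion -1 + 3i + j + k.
-1 - 3i - j - k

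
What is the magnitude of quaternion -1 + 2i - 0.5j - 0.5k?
2.345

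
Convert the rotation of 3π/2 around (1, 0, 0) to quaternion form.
-0.7071 + 0.7071i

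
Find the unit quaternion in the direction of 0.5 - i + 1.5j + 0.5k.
0.2582 - 0.5164i + 0.7746j + 0.2582k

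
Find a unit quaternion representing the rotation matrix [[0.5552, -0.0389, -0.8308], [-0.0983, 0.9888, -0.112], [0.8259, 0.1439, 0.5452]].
0.8788 + 0.0728i - 0.4713j - 0.0169k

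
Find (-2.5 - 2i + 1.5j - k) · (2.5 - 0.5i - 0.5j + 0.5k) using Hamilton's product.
-6 - 3.5i + 6.5j - 2k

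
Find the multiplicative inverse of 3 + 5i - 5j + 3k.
0.0441 - 0.0735i + 0.0735j - 0.0441k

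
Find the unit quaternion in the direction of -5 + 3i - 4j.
-0.7071 + 0.4243i - 0.5657j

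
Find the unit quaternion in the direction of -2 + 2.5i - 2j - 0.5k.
-0.5252 + 0.6565i - 0.5252j - 0.1313k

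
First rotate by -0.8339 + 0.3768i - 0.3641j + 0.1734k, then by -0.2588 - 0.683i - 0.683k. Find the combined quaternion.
0.5916 + 0.2234i - 0.0447j + 0.7734k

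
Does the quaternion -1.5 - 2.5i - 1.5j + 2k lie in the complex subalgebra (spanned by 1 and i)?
No. The quaternion -1.5 - 2.5i - 1.5j + 2k has j-coefficient y = -1.5 and k-coefficient z = 2, not both zero, so it does not lie in the complex subalgebra spanned by 1 and i.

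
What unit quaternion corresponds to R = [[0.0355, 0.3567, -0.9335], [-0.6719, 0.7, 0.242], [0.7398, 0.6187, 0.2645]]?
0.7071 + 0.1332i - 0.5916j - 0.3637k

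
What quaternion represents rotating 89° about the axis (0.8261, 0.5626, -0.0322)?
0.7133 + 0.579i + 0.3943j - 0.0226k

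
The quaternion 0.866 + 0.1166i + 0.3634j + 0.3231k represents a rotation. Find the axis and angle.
axis = (0.2332, 0.7267, 0.6461), θ = π/3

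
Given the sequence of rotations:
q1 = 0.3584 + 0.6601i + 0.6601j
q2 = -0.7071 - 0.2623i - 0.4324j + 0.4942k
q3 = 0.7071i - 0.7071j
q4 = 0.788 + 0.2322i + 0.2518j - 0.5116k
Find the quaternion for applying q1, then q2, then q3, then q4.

q2 · q1 = 0.2051 - 0.887i - 0.2955j + 0.2894k
q3 · q2 · q1 = 0.4182 - 0.0596i - 0.3497j - 0.8361k
q4 · q3 · q2 · q1 = 0.0037 - 0.3393i + 0.0544j - 0.939k
0.0037 - 0.3393i + 0.0544j - 0.939k


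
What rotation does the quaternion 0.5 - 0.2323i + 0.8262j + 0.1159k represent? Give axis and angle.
axis = (-0.2682, 0.954, 0.1338), θ = 2π/3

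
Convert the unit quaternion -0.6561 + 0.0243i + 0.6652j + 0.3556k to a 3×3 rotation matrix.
[[-0.1379, 0.4989, -0.8556], [-0.4343, 0.7459, 0.505], [0.8902, 0.4412, 0.1138]]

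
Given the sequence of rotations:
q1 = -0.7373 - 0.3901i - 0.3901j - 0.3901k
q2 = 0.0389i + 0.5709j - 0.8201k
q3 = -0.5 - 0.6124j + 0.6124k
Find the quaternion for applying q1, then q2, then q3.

q2 · q1 = -0.082 - 0.5713i - 0.0858j + 0.8122k
q3 · q2 · q1 = -0.5089 - 0.1592i - 0.2567j - 0.8062k
-0.5089 - 0.1592i - 0.2567j - 0.8062k


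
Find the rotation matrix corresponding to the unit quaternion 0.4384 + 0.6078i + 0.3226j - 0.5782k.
[[0.1232, 0.8991, -0.42], [-0.1148, -0.4075, -0.906], [-0.9857, 0.1599, 0.053]]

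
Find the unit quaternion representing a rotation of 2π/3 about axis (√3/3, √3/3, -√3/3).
0.5 + 0.5i + 0.5j - 0.5k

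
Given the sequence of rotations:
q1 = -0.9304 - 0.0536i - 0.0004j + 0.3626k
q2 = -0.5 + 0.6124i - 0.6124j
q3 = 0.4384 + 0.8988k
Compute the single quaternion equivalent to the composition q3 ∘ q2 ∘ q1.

q2 · q1 = 0.4978 - 0.765i + 0.3479j - 0.2144k
q3 · q2 · q1 = 0.4109 - 0.6481i - 0.5351j + 0.3534k
0.4109 - 0.6481i - 0.5351j + 0.3534k


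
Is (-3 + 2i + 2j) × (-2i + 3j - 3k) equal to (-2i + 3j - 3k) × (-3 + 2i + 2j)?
No: pq = -2 - 3j + 19k ≠ -2 + 12i - 15j - k = qp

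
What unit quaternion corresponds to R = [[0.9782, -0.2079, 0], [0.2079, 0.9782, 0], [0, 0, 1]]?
0.9945 + 0.1045k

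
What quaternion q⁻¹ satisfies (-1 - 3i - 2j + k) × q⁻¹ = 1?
-0.0667 + 0.2i + 0.1333j - 0.0667k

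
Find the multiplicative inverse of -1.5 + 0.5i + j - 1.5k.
-0.2609 - 0.087i - 0.1739j + 0.2609k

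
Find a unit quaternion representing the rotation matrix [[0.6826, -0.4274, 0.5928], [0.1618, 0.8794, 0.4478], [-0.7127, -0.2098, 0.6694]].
0.8988 - 0.1829i + 0.3631j + 0.1639k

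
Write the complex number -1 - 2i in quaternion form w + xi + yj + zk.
-1 - 2i + 0j + 0k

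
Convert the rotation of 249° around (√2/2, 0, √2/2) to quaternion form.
-0.5664 + 0.5827i + 0.5827k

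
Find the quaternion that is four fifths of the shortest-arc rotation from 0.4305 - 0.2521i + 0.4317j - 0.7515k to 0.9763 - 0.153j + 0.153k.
0.9953 - 0.0682i - 0.0209j - 0.0656k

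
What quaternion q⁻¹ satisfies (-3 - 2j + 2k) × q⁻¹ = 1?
-0.1765 + 0.1176j - 0.1176k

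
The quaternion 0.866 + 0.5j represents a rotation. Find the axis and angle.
axis = (0, 1, 0), θ = π/3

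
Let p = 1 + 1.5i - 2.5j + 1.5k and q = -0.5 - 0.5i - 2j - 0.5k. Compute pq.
-4 + 3i - 0.75j - 5.5k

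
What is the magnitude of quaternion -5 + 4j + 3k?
√50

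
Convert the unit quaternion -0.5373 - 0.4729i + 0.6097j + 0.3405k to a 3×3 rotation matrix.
[[0.0247, -0.2108, -0.9772], [-0.9426, 0.3209, -0.093], [0.3331, 0.9234, -0.1907]]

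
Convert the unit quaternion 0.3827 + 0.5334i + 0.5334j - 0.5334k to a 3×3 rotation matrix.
[[-0.1381, 0.9773, -0.1608], [0.1608, -0.1381, -0.9773], [-0.9773, -0.1608, -0.1381]]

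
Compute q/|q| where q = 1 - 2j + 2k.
0.3333 - 0.6667j + 0.6667k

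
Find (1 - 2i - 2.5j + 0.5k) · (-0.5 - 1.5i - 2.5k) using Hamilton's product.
-2.25 + 5.75i - 4.5j - 6.5k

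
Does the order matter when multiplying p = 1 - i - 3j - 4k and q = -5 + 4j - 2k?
Yes: pq = -1 + 27i + 17j + 14k ≠ -1 - 17i + 21j + 22k = qp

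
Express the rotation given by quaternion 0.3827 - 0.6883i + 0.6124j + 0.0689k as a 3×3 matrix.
[[0.2404, -0.8958, 0.3739], [-0.7903, 0.043, 0.6112], [-0.5636, -0.4424, -0.6976]]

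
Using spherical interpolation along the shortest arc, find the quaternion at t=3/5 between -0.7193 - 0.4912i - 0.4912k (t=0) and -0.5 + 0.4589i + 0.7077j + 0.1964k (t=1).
-0.8123 + 0.0824i + 0.5634j - 0.1265k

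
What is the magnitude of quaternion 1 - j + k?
√3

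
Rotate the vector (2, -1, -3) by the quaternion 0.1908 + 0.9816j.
(-2.978, -1, 2.032)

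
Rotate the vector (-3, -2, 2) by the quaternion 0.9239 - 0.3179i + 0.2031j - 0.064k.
(-1.874, 0.286, 3.661)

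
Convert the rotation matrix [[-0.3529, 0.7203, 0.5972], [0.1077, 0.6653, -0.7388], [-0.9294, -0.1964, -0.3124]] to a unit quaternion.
0.5 + 0.2712i + 0.7633j - 0.3063k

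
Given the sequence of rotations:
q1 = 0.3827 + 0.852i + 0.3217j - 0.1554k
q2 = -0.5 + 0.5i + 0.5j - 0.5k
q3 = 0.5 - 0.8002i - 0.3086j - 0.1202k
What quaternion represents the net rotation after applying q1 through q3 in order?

q2 · q1 = -0.8559 - 0.1515i - 0.3178j - 0.3788k
q3 · q2 · q1 = -0.6928 + 0.6878i - 0.1797j + 0.121k
-0.6928 + 0.6878i - 0.1797j + 0.121k


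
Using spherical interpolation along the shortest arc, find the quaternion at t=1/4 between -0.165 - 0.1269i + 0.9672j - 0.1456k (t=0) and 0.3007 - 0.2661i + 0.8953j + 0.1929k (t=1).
-0.0475 - 0.1683i + 0.9827j - 0.0611k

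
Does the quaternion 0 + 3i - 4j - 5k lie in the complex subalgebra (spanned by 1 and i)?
No. The quaternion 3i - 4j - 5k has j-coefficient y = -4 and k-coefficient z = -5, not both zero, so it does not lie in the complex subalgebra spanned by 1 and i.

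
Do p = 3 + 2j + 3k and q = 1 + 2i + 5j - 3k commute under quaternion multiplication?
No: pq = 2 - 15i + 23j - 10k ≠ 2 + 27i + 11j - 2k = qp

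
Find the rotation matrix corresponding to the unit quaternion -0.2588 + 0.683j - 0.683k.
[[-0.866, -0.3535, -0.3535], [0.3535, 0.067, -0.933], [0.3535, -0.933, 0.067]]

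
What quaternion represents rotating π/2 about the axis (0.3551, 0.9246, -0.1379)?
0.7071 + 0.2511i + 0.6538j - 0.0975k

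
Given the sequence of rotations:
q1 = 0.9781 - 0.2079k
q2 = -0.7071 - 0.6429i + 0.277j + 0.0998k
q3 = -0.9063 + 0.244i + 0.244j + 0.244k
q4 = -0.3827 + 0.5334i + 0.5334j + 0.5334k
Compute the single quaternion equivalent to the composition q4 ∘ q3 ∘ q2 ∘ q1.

q2 · q1 = -0.6709 - 0.6864i + 0.1373j + 0.2446k
q3 · q2 · q1 = 0.6823 + 0.4846i - 0.5153j - 0.1844k
q4 · q3 · q2 · q1 = -0.1464 + 0.355i + 0.918j - 0.0988k
-0.1464 + 0.355i + 0.918j - 0.0988k


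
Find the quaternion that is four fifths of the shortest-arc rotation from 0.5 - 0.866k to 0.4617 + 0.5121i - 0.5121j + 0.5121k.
-0.2808 - 0.4635i + 0.4635j - 0.701k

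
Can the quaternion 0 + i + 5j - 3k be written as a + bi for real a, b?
No. The quaternion i + 5j - 3k has j-coefficient y = 5 and k-coefficient z = -3, not both zero, so it does not lie in the complex subalgebra spanned by 1 and i.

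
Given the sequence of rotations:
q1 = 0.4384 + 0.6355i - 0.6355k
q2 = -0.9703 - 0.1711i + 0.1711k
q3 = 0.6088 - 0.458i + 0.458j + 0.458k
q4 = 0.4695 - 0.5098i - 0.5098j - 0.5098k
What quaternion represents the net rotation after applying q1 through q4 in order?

q2 · q1 = -0.2079 - 0.6916i + 0.6916k
q3 · q2 · q1 = -0.7601 - 0.0091i - 0.0952j + 0.6426k
q4 · q3 · q2 · q1 = -0.0824 + 0.0071i + 0.675j + 0.7331k
-0.0824 + 0.0071i + 0.675j + 0.7331k


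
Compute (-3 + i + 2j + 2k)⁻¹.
-0.1667 - 0.0556i - 0.1111j - 0.1111k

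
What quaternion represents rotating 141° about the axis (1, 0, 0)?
0.3338 + 0.9426i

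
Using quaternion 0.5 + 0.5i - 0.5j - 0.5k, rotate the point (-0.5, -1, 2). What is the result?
(-2, 0.5, -1)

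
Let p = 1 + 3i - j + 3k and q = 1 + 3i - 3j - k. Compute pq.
-8 + 16i + 8j - 4k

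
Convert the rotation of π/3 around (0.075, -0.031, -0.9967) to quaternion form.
0.866 + 0.0375i - 0.0155j - 0.4984k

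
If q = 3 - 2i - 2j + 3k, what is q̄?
3 + 2i + 2j - 3k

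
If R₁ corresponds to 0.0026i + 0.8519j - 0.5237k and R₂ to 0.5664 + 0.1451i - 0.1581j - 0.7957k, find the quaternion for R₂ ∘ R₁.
-0.2824 + 0.7621i + 0.5564j - 0.1726k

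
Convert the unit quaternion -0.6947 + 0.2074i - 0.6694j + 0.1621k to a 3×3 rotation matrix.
[[0.0513, -0.0524, 0.9973], [-0.5029, 0.8614, 0.0711], [-0.8628, -0.5052, 0.0178]]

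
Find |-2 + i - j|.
√6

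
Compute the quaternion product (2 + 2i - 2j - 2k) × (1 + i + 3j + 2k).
10 + 6i - 2j + 10k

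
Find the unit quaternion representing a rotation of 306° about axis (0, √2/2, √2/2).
-0.891 + 0.321j + 0.321k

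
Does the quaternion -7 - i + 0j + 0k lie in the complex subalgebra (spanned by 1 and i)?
Yes. The quaternion -7 - i has j- and k-coefficients y = z = 0, so it lies in the complex subalgebra spanned by 1 and i.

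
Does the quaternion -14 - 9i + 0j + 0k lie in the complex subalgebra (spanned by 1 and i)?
Yes. The quaternion -14 - 9i has j- and k-coefficients y = z = 0, so it lies in the complex subalgebra spanned by 1 and i.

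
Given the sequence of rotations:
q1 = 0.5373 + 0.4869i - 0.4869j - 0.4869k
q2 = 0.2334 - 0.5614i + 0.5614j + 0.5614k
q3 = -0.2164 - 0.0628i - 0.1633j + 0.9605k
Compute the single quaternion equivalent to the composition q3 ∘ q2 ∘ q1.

q2 · q1 = 0.9454 - 0.188i + 0.188j + 0.188k
q3 · q2 · q1 = -0.3663 - 0.23i - 0.3638j + 0.8249k
-0.3663 - 0.23i - 0.3638j + 0.8249k


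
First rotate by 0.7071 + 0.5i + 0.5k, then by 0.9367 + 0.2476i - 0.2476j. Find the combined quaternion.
0.5385 + 0.5196i - 0.2989j + 0.5921k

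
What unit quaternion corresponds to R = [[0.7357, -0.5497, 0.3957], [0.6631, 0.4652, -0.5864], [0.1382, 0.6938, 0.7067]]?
0.8526 + 0.3754i + 0.0755j + 0.3556k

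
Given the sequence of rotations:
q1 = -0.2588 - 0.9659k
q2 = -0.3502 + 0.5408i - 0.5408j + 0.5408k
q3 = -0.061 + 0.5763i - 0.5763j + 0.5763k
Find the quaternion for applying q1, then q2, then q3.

q2 · q1 = 0.613 + 0.3824i + 0.6623j + 0.1983k
q3 · q2 · q1 = 0.0096 - 0.166i - 0.2876j + 0.9432k
0.0096 - 0.166i - 0.2876j + 0.9432k


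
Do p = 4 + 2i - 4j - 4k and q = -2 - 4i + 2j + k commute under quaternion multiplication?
No: pq = 12 - 16i + 30j ≠ 12 - 24i + 2j + 24k = qp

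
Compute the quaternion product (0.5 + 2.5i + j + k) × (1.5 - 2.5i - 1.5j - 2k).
10.5 + 2i + 3.25j - 0.75k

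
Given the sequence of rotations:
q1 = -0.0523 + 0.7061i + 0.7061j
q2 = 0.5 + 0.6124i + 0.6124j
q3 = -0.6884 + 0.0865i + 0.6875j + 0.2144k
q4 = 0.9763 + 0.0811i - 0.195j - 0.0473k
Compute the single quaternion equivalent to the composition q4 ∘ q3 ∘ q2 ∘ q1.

q2 · q1 = -0.891 + 0.321i + 0.321j
q3 · q2 · q1 = 0.3649 - 0.3669i - 0.7647j - 0.384k
q4 · q3 · q2 · q1 = 0.2187 - 0.2899i - 0.7692j - 0.5257k
0.2187 - 0.2899i - 0.7692j - 0.5257k


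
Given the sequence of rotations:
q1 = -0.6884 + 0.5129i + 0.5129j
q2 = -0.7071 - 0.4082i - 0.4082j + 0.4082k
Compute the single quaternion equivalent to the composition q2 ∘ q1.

q2 · q1 = 0.9055 - 0.291i + 0.1277j - 0.281k
0.9055 - 0.291i + 0.1277j - 0.281k


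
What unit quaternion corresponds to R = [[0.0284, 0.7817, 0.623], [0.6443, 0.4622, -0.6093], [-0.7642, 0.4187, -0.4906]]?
0.5 + 0.514i + 0.6936j - 0.0687k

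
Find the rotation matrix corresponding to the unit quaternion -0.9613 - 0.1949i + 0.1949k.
[[0.924, 0.3747, -0.076], [-0.3747, 0.8481, -0.3747], [-0.076, 0.3747, 0.924]]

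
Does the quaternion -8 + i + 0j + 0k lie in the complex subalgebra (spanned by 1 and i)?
Yes. The quaternion -8 + i has j- and k-coefficients y = z = 0, so it lies in the complex subalgebra spanned by 1 and i.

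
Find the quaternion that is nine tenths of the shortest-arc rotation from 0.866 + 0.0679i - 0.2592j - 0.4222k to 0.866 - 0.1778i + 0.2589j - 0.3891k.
0.8796 - 0.1546i + 0.2082j - 0.3987k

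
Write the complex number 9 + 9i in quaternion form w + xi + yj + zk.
9 + 9i + 0j + 0k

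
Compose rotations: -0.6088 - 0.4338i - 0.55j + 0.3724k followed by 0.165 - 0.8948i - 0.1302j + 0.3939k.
-0.7069 + 0.6413i + 0.1509j + 0.2573k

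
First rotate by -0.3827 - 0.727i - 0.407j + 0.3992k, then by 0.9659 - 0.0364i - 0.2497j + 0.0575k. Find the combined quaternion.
-0.5207 - 0.7646i - 0.3248j + 0.1969k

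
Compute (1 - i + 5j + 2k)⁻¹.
0.0323 + 0.0323i - 0.1613j - 0.0645k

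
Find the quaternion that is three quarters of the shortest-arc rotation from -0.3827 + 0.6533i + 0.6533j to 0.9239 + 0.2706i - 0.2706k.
-0.9445 - 0.0112i + 0.2265j + 0.2378k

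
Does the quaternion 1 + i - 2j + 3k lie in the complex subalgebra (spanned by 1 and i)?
No. The quaternion 1 + i - 2j + 3k has j-coefficient y = -2 and k-coefficient z = 3, not both zero, so it does not lie in the complex subalgebra spanned by 1 and i.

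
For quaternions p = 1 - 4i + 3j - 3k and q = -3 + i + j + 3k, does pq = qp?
No: pq = 7 + 25i + j + 5k ≠ 7 + i - 17j + 19k = qp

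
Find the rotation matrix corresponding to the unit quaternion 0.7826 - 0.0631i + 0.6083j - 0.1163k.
[[0.2329, 0.1053, 0.9668], [-0.2588, 0.965, -0.0427], [-0.9374, -0.2403, 0.252]]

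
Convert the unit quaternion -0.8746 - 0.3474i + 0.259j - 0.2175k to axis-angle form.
axis = (-0.7165, 0.5342, -0.4486), θ = 302°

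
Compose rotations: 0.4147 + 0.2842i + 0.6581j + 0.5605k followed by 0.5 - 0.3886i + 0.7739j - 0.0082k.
-0.1869 + 0.4201i + 0.8655j - 0.1988k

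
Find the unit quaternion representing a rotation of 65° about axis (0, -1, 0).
0.8434 - 0.5373j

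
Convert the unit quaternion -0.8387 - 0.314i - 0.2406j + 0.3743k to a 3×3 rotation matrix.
[[0.604, 0.7789, 0.1685], [-0.4768, 0.5226, -0.7068], [-0.6386, 0.3466, 0.687]]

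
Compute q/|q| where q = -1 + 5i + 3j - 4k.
-0.14 + 0.7001i + 0.4201j - 0.5601k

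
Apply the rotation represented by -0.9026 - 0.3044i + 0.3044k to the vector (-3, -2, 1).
(-3.728, -0.16, 0.272)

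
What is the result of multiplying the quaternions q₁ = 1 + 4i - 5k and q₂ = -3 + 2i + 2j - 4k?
-31 + 8j + 19k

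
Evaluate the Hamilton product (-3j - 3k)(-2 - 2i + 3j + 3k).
18 + 12j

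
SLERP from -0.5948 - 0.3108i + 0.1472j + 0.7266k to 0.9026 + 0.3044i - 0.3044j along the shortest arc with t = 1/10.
-0.6489 - 0.3203i + 0.1697j + 0.6689k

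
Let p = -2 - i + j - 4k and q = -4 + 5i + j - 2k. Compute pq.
4 - 4i - 28j + 14k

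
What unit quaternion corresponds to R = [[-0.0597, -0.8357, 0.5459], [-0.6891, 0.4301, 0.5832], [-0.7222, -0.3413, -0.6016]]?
0.4384 - 0.5272i + 0.7231j + 0.0836k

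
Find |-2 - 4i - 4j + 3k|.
√45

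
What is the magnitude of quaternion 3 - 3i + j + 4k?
√35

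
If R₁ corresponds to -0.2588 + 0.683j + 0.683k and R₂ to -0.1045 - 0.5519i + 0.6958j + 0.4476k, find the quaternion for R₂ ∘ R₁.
-0.7539 + 0.3124i + 0.1255j - 0.5642k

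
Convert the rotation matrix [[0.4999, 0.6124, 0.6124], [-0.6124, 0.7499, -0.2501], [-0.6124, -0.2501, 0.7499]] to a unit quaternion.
0.866 + 0.3536j - 0.3536k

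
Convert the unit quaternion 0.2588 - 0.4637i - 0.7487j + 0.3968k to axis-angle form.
axis = (-0.4801, -0.7751, 0.4108), θ = 5π/6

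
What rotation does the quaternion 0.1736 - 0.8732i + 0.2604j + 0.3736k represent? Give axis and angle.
axis = (-0.8867, 0.2644, 0.3794), θ = 160°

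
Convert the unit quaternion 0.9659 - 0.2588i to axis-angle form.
axis = (-1, 0, 0), θ = π/6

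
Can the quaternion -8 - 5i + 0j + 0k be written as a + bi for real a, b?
Yes. The quaternion -8 - 5i has j- and k-coefficients y = z = 0, so it lies in the complex subalgebra spanned by 1 and i.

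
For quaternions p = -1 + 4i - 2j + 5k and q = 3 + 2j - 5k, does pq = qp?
No: pq = 26 + 12i + 12j + 28k ≠ 26 + 12i - 28j + 12k = qp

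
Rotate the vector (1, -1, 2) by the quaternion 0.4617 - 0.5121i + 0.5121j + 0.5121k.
(0.845, 1.992, -1.147)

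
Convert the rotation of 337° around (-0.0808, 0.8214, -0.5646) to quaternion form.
-0.9799 - 0.0161i + 0.1638j - 0.1126k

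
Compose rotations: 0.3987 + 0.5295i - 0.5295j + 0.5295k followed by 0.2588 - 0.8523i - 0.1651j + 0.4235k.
0.2428 - 0.066i + 0.4727j + 0.8446k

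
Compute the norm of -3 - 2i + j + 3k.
√23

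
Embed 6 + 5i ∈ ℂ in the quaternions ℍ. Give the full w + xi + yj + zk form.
6 + 5i + 0j + 0k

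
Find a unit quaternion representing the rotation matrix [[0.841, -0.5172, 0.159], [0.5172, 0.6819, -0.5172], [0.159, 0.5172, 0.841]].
0.917 + 0.282i + 0.282k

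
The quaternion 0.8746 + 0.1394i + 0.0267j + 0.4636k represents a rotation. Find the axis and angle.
axis = (0.2875, 0.0551, 0.9562), θ = 58°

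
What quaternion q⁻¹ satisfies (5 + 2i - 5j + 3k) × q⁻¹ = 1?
0.0794 - 0.0317i + 0.0794j - 0.0476k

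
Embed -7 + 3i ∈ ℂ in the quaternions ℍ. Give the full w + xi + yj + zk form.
-7 + 3i + 0j + 0k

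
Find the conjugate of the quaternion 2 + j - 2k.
2 - j + 2k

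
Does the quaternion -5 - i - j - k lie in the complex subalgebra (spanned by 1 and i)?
No. The quaternion -5 - i - j - k has j-coefficient y = -1 and k-coefficient z = -1, not both zero, so it does not lie in the complex subalgebra spanned by 1 and i.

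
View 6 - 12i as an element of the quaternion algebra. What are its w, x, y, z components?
6 - 12i + 0j + 0k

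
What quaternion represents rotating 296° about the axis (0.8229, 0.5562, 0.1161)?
-0.848 + 0.4361i + 0.2947j + 0.0615k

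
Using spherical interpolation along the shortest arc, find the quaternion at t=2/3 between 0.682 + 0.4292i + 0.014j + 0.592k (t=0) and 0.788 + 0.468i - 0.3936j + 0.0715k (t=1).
0.7931 + 0.4797i - 0.2693j + 0.2616k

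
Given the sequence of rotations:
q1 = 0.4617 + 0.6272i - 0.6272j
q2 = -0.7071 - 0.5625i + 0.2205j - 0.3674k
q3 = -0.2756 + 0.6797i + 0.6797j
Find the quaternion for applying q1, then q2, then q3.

q2 · q1 = 0.1646 - 0.9336i + 0.3149j + 0.0449k
q3 · q2 · q1 = 0.3752 + 0.3997i - 0.0054j + 0.8362k
0.3752 + 0.3997i - 0.0054j + 0.8362k


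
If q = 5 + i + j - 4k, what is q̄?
5 - i - j + 4k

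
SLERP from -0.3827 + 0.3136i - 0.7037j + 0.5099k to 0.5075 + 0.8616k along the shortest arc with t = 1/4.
-0.1605 + 0.2708i - 0.6078j + 0.729k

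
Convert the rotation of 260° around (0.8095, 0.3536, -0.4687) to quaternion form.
-0.6428 + 0.6201i + 0.2709j - 0.359k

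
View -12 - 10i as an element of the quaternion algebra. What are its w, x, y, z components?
-12 - 10i + 0j + 0k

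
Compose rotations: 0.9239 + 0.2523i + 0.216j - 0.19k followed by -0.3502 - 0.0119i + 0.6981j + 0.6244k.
-0.3527 - 0.3669i + 0.7246j + 0.4647k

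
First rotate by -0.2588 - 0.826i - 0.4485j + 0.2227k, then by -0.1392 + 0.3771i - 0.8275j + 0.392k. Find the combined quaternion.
-0.1109 + 0.0089i - 0.1312j - 0.9851k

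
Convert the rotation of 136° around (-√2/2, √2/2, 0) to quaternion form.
0.3746 - 0.6556i + 0.6556j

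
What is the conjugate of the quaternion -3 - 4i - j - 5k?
-3 + 4i + j + 5k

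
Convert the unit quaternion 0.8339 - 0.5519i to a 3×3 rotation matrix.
[[1, 0, 0], [0, 0.3908, 0.9205], [0, -0.9205, 0.3908]]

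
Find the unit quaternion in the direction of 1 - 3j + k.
0.3015 - 0.9045j + 0.3015k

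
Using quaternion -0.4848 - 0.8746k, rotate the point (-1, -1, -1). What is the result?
(1.378, -0.318, -1)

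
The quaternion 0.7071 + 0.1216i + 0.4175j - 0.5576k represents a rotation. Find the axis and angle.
axis = (0.172, 0.5904, -0.7886), θ = π/2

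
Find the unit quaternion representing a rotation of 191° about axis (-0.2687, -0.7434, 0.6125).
-0.0958 - 0.2675i - 0.74j + 0.6097k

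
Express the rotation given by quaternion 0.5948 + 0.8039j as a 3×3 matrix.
[[-0.2925, 0, 0.9563], [0, 1, 0], [-0.9563, 0, -0.2925]]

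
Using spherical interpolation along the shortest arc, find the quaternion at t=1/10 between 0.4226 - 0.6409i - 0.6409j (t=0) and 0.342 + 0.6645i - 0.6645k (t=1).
0.3575 - 0.7003i - 0.6115j + 0.0888k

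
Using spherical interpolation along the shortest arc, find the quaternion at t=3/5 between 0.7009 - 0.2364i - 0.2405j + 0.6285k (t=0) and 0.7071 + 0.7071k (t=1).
0.715 - 0.0962i - 0.0979j + 0.6855k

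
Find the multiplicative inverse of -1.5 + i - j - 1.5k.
-0.2308 - 0.1538i + 0.1538j + 0.2308k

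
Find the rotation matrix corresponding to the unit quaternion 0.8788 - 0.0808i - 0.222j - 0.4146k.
[[0.5576, 0.7646, -0.3232], [-0.6928, 0.6432, 0.3261], [0.4572, 0.0421, 0.8884]]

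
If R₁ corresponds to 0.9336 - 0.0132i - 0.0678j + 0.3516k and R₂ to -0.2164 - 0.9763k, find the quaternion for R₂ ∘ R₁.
0.1412 - 0.0633i + 0.0276j - 0.9876k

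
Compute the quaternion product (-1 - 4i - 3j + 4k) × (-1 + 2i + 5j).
24 - 18i + 6j - 18k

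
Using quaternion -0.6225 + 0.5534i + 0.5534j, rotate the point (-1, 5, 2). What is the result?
(1.297, 2.703, -4.584)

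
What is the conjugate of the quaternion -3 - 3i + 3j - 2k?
-3 + 3i - 3j + 2k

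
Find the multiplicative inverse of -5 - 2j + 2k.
-0.1515 + 0.0606j - 0.0606k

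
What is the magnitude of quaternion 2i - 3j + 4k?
√29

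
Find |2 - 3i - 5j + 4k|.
√54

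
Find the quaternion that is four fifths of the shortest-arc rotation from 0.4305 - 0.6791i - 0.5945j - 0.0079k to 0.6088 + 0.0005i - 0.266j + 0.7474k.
0.6374 - 0.1688i - 0.3798j + 0.6489k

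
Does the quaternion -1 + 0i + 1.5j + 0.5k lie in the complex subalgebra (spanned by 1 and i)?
No. The quaternion -1 + 1.5j + 0.5k has j-coefficient y = 1.5 and k-coefficient z = 0.5, not both zero, so it does not lie in the complex subalgebra spanned by 1 and i.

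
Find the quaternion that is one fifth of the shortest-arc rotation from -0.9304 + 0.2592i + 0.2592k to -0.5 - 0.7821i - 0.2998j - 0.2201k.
-0.981 + 0.0197i - 0.0825j + 0.1744k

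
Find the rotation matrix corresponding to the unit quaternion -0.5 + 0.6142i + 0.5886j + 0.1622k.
[[0.2545, 0.8852, -0.3894], [0.5608, 0.1929, 0.8051], [0.7878, -0.4233, -0.4474]]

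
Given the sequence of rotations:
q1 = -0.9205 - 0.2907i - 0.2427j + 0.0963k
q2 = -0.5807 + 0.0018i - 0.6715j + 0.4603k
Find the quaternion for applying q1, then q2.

q2 · q1 = 0.3278 + 0.2142i + 0.6251j - 0.6753k
0.3278 + 0.2142i + 0.6251j - 0.6753k


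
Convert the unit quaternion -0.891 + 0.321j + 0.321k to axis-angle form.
axis = (0, √2/2, √2/2), θ = 306°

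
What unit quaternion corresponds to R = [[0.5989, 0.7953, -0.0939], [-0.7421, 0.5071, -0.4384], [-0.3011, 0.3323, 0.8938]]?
0.866 + 0.2225i + 0.0598j - 0.4438k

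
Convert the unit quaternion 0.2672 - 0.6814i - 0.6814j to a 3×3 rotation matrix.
[[0.0714, 0.9286, -0.3641], [0.9286, 0.0714, 0.3641], [0.3641, -0.3641, -0.8572]]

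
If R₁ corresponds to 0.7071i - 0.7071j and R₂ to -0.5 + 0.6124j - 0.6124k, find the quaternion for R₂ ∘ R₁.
0.433 - 0.7866i - 0.0795j - 0.433k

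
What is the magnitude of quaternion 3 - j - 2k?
√14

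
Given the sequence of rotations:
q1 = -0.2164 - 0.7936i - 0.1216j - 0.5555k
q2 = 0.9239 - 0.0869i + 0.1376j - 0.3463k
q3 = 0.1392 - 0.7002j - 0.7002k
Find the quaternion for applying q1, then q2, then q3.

q2 · q1 = -0.4445 - 0.8329i + 0.0844j - 0.3185k
q3 · q2 · q1 = -0.2258 + 0.1662i + 0.9062j - 0.3163k
-0.2258 + 0.1662i + 0.9062j - 0.3163k


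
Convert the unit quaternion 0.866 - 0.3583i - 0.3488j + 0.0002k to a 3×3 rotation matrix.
[[0.7567, 0.2496, -0.6043], [0.2503, 0.7432, 0.6204], [0.604, -0.6207, 0.4999]]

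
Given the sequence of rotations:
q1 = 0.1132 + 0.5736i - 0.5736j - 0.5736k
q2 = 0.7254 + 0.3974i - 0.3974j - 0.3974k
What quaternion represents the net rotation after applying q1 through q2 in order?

q2 · q1 = -0.6017 + 0.4611i - 0.4611j - 0.4611k
-0.6017 + 0.4611i - 0.4611j - 0.4611k


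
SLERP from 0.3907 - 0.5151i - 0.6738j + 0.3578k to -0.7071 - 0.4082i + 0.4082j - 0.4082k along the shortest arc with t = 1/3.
0.5716 - 0.2215i - 0.6638j + 0.4285k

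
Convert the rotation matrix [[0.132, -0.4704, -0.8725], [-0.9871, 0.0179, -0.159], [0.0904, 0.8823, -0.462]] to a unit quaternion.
0.4147 + 0.6277i - 0.5805j - 0.3115k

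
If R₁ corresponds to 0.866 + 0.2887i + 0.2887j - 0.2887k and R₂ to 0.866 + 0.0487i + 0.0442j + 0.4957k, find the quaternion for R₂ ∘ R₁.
0.8662 + 0.1363i + 0.4455j + 0.1806k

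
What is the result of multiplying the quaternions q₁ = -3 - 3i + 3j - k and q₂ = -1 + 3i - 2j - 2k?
16 - 14i - 6j + 4k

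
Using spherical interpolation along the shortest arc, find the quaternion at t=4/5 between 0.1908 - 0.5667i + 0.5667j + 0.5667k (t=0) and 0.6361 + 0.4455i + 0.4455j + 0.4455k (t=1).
0.6063 + 0.247i + 0.5345j + 0.5345k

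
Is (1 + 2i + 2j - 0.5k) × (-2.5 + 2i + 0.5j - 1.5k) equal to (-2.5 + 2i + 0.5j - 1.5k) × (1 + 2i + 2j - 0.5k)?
No: pq = -8.25 - 5.75i - 2.5j - 3.25k ≠ -8.25 - 0.25i - 6.5j + 2.75k = qp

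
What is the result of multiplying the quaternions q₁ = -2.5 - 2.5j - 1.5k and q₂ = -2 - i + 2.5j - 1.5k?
9 + 10i + 0.25j + 4.25k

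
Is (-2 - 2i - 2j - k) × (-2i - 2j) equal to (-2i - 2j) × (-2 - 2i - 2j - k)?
No: pq = -8 + 2i + 6j ≠ -8 + 6i + 2j = qp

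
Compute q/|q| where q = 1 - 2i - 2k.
0.3333 - 0.6667i - 0.6667k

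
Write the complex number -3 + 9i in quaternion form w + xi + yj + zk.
-3 + 9i + 0j + 0k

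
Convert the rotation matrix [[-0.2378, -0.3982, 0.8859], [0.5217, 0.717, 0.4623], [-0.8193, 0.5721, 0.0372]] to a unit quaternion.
0.6157 + 0.0446i + 0.6924j + 0.3735k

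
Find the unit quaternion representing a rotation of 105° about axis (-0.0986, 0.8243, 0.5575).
0.6088 - 0.0782i + 0.654j + 0.4423k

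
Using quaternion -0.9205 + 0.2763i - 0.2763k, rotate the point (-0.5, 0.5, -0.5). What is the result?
(-0.602, -0.161, -0.602)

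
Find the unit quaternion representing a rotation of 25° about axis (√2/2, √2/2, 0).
0.9763 + 0.153i + 0.153j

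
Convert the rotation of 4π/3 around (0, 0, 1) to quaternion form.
-0.5 + 0.866k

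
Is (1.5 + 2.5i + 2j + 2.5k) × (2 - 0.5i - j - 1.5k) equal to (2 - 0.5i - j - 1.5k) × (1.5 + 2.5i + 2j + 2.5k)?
No: pq = 10 + 3.75i + 5j + 1.25k ≠ 10 + 4.75i + 4.25k = qp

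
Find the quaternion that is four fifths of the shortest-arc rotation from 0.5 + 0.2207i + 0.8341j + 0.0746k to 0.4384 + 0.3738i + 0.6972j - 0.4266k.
0.4624 + 0.351i + 0.7435j - 0.332k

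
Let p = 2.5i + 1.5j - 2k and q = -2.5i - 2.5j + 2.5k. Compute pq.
15 - 1.25i - 1.25j - 2.5k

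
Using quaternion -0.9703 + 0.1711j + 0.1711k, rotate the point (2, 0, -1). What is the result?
(2.098, -0.723, -0.277)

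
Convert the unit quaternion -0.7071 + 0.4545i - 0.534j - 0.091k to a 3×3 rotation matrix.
[[0.4131, -0.6141, 0.6725], [-0.3567, 0.5703, 0.7399], [-0.8379, -0.5456, 0.0165]]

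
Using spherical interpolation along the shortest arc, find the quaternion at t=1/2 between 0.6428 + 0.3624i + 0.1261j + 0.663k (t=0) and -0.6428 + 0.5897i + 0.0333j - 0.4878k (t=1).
0.7377 - 0.1304i + 0.0532j + 0.6603k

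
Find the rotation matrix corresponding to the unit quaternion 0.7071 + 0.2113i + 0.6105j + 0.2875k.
[[0.0893, -0.1486, 0.9849], [0.6646, 0.7454, 0.0522], [-0.7419, 0.6499, 0.1653]]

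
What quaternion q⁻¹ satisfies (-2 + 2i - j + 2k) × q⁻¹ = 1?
-0.1538 - 0.1538i + 0.0769j - 0.1538k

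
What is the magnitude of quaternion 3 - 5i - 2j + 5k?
√63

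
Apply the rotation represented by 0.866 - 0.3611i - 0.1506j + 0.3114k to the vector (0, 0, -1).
(0.486, -0.532, -0.694)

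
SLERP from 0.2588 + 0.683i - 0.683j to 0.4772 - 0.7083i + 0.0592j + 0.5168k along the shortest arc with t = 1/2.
-0.1305 + 0.8313i - 0.4434j - 0.3088k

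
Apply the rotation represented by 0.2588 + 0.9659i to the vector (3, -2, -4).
(3, 3.732, 2.464)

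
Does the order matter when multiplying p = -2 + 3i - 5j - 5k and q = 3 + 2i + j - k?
Yes: pq = -12 + 15i - 24j ≠ -12 - 5i - 10j - 26k = qp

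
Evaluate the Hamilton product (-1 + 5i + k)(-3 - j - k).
4 - 14i + 6j - 7k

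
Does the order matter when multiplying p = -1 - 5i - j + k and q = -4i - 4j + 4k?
Yes: pq = -28 + 4i + 20j + 12k ≠ -28 + 4i - 12j - 20k = qp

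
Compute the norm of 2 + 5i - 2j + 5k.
√58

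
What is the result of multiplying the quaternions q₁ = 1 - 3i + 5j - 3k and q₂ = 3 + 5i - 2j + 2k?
34 + 4j - 26k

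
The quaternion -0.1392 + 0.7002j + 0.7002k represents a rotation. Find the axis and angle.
axis = (0, √2/2, √2/2), θ = 196°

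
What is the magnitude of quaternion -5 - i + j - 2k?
√31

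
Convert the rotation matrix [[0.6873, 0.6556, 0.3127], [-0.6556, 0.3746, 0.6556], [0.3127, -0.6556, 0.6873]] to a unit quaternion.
0.829 - 0.3954i - 0.3954k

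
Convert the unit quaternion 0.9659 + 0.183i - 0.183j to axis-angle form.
axis = (√2/2, -√2/2, 0), θ = π/6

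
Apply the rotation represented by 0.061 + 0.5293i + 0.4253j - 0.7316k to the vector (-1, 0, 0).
(0.432, -0.361, 0.826)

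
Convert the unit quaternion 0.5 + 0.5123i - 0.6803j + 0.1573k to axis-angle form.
axis = (0.5916, -0.7855, 0.1816), θ = 2π/3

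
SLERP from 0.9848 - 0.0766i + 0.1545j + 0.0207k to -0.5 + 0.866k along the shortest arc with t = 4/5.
0.6699 - 0.0186i + 0.0375j - 0.7413k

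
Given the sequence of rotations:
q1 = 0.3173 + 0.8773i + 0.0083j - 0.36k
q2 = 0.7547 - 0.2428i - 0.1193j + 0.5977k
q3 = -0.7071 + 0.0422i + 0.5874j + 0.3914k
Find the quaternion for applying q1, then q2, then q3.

q2 · q1 = 0.6686 + 0.623i + 0.4054j + 0.0206k
q3 · q2 · q1 = -0.7453 - 0.5589i + 0.3491j - 0.1017k
-0.7453 - 0.5589i + 0.3491j - 0.1017k


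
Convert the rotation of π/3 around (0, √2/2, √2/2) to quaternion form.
0.866 + 0.3536j + 0.3536k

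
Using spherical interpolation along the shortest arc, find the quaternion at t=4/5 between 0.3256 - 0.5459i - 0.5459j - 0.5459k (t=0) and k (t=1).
0.0767 - 0.1286i - 0.1286j - 0.9803k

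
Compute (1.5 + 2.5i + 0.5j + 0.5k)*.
1.5 - 2.5i - 0.5j - 0.5k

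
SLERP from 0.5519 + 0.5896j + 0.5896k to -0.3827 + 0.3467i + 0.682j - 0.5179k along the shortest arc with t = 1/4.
0.6303 - 0.1243i + 0.2824j + 0.7124k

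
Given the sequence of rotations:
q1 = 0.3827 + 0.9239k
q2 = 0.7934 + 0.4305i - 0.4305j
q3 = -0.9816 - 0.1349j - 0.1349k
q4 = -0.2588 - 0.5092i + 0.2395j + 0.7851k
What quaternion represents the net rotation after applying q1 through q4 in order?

q2 · q1 = 0.3036 - 0.233i - 0.5625j + 0.733k
q3 · q2 · q1 = -0.275 + 0.0539i + 0.5426j - 0.7919k
q4 · q3 · q2 · q1 = 0.5904 - 0.4896i - 0.5672j - 0.3002k
0.5904 - 0.4896i - 0.5672j - 0.3002k


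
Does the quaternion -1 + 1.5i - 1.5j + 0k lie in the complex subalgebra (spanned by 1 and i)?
No. The quaternion -1 + 1.5i - 1.5j has j-coefficient y = -1.5 and k-coefficient z = 0, not both zero, so it does not lie in the complex subalgebra spanned by 1 and i.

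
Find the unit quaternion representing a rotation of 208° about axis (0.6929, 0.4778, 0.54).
-0.2419 + 0.6723i + 0.4636j + 0.524k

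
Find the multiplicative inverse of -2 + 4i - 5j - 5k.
-0.0286 - 0.0571i + 0.0714j + 0.0714k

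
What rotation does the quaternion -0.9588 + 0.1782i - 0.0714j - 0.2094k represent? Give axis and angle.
axis = (0.6273, -0.2513, -0.7371), θ = 327°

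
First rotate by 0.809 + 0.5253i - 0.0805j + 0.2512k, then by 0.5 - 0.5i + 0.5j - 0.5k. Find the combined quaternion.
0.833 - 0.0565i + 0.2272j - 0.5013k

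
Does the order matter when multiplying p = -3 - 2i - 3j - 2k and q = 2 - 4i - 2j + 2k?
Yes: pq = -16 - 2i + 12j - 18k ≠ -16 + 18i - 12j - 2k = qp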